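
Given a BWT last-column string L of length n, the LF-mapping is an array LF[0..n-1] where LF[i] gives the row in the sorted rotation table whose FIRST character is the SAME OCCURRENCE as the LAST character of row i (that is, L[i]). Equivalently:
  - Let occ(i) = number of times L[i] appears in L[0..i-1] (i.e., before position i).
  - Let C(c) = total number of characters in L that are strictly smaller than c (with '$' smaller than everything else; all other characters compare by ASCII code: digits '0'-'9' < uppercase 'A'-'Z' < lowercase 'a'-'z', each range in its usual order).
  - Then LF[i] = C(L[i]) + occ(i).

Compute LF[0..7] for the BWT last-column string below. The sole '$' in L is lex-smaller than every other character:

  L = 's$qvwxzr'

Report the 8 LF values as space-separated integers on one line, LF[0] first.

Answer: 3 0 1 4 5 6 7 2

Derivation:
Char counts: '$':1, 'q':1, 'r':1, 's':1, 'v':1, 'w':1, 'x':1, 'z':1
C (first-col start): C('$')=0, C('q')=1, C('r')=2, C('s')=3, C('v')=4, C('w')=5, C('x')=6, C('z')=7
L[0]='s': occ=0, LF[0]=C('s')+0=3+0=3
L[1]='$': occ=0, LF[1]=C('$')+0=0+0=0
L[2]='q': occ=0, LF[2]=C('q')+0=1+0=1
L[3]='v': occ=0, LF[3]=C('v')+0=4+0=4
L[4]='w': occ=0, LF[4]=C('w')+0=5+0=5
L[5]='x': occ=0, LF[5]=C('x')+0=6+0=6
L[6]='z': occ=0, LF[6]=C('z')+0=7+0=7
L[7]='r': occ=0, LF[7]=C('r')+0=2+0=2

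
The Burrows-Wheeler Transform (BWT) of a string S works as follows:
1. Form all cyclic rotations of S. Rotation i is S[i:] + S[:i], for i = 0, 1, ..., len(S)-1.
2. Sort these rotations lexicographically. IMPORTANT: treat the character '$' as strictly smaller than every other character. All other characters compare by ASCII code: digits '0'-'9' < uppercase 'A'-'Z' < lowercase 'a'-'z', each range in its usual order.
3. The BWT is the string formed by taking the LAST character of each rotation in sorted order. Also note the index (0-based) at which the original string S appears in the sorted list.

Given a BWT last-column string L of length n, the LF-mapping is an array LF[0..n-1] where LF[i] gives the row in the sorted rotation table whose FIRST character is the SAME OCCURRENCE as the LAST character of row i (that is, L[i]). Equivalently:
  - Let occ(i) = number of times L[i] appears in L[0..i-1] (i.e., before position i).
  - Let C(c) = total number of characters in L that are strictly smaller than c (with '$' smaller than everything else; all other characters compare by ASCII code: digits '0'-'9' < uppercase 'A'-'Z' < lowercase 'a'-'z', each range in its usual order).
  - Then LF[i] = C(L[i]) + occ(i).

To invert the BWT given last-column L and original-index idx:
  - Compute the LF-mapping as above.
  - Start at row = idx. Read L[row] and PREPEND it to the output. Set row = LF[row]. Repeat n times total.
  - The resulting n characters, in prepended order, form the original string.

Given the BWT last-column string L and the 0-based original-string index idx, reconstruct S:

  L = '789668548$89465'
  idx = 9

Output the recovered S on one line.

Answer: 84694886565987$

Derivation:
LF mapping: 8 9 13 5 6 10 3 1 11 0 12 14 2 7 4
Walk LF starting at row 9, prepending L[row]:
  step 1: row=9, L[9]='$', prepend. Next row=LF[9]=0
  step 2: row=0, L[0]='7', prepend. Next row=LF[0]=8
  step 3: row=8, L[8]='8', prepend. Next row=LF[8]=11
  step 4: row=11, L[11]='9', prepend. Next row=LF[11]=14
  step 5: row=14, L[14]='5', prepend. Next row=LF[14]=4
  step 6: row=4, L[4]='6', prepend. Next row=LF[4]=6
  step 7: row=6, L[6]='5', prepend. Next row=LF[6]=3
  step 8: row=3, L[3]='6', prepend. Next row=LF[3]=5
  step 9: row=5, L[5]='8', prepend. Next row=LF[5]=10
  step 10: row=10, L[10]='8', prepend. Next row=LF[10]=12
  step 11: row=12, L[12]='4', prepend. Next row=LF[12]=2
  step 12: row=2, L[2]='9', prepend. Next row=LF[2]=13
  step 13: row=13, L[13]='6', prepend. Next row=LF[13]=7
  step 14: row=7, L[7]='4', prepend. Next row=LF[7]=1
  step 15: row=1, L[1]='8', prepend. Next row=LF[1]=9
Reversed output: 84694886565987$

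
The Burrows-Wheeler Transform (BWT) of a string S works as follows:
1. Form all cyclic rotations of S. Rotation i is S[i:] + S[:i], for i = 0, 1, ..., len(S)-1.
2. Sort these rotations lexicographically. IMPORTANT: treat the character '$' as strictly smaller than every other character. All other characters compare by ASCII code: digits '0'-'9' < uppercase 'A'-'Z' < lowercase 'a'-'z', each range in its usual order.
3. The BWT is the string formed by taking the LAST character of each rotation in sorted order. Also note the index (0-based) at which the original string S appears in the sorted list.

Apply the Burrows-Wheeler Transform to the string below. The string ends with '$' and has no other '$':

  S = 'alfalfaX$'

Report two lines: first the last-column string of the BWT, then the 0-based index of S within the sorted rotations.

Answer: Xaff$llaa
4

Derivation:
All 9 rotations (rotation i = S[i:]+S[:i]):
  rot[0] = alfalfaX$
  rot[1] = lfalfaX$a
  rot[2] = falfaX$al
  rot[3] = alfaX$alf
  rot[4] = lfaX$alfa
  rot[5] = faX$alfal
  rot[6] = aX$alfalf
  rot[7] = X$alfalfa
  rot[8] = $alfalfaX
Sorted (with $ < everything):
  sorted[0] = $alfalfaX  (last char: 'X')
  sorted[1] = X$alfalfa  (last char: 'a')
  sorted[2] = aX$alfalf  (last char: 'f')
  sorted[3] = alfaX$alf  (last char: 'f')
  sorted[4] = alfalfaX$  (last char: '$')
  sorted[5] = faX$alfal  (last char: 'l')
  sorted[6] = falfaX$al  (last char: 'l')
  sorted[7] = lfaX$alfa  (last char: 'a')
  sorted[8] = lfalfaX$a  (last char: 'a')
Last column: Xaff$llaa
Original string S is at sorted index 4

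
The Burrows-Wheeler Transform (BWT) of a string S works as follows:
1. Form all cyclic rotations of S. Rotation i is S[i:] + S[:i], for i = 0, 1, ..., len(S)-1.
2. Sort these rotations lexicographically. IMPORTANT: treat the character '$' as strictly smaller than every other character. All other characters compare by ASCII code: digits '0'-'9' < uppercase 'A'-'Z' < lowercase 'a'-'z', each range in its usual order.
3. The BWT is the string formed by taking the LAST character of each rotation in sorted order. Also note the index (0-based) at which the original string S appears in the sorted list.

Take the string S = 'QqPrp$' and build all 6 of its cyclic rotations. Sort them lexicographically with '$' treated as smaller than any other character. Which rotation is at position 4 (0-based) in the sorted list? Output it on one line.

Answer: qPrp$Q

Derivation:
All 6 rotations (rotation i = S[i:]+S[:i]):
  rot[0] = QqPrp$
  rot[1] = qPrp$Q
  rot[2] = Prp$Qq
  rot[3] = rp$QqP
  rot[4] = p$QqPr
  rot[5] = $QqPrp
Sorted (with $ < everything):
  sorted[0] = $QqPrp
  sorted[1] = Prp$Qq
  sorted[2] = QqPrp$
  sorted[3] = p$QqPr
  sorted[4] = qPrp$Q
  sorted[5] = rp$QqP
sorted[4] = qPrp$Q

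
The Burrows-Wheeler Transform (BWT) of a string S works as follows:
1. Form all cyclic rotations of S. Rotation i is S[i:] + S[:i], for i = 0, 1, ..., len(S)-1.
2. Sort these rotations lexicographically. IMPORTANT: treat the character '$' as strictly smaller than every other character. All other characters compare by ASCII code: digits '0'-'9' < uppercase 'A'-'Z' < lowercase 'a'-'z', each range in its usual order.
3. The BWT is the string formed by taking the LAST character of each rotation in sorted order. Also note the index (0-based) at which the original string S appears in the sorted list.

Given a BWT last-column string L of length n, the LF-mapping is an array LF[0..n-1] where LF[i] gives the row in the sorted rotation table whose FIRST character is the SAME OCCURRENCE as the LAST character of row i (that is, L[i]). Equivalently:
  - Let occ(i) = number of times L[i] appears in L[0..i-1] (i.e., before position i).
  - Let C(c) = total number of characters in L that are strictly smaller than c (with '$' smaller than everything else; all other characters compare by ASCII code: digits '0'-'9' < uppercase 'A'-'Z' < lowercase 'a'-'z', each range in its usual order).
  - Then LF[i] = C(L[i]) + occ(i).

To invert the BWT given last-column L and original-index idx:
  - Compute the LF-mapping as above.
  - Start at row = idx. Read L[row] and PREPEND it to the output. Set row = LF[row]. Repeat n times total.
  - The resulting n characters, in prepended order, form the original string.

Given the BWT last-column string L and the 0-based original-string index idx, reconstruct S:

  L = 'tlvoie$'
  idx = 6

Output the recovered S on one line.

LF mapping: 5 3 6 4 2 1 0
Walk LF starting at row 6, prepending L[row]:
  step 1: row=6, L[6]='$', prepend. Next row=LF[6]=0
  step 2: row=0, L[0]='t', prepend. Next row=LF[0]=5
  step 3: row=5, L[5]='e', prepend. Next row=LF[5]=1
  step 4: row=1, L[1]='l', prepend. Next row=LF[1]=3
  step 5: row=3, L[3]='o', prepend. Next row=LF[3]=4
  step 6: row=4, L[4]='i', prepend. Next row=LF[4]=2
  step 7: row=2, L[2]='v', prepend. Next row=LF[2]=6
Reversed output: violet$

Answer: violet$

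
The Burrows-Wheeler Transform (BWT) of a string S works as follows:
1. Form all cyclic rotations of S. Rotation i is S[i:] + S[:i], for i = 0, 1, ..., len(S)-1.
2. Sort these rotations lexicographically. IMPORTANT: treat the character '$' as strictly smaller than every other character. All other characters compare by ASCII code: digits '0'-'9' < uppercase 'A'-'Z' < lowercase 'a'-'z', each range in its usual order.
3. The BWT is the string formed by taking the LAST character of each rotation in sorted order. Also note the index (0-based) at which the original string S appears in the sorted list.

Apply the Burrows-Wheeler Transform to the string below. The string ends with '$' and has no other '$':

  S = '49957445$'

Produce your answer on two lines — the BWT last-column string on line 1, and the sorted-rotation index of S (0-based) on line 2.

Answer: 574$49594
3

Derivation:
All 9 rotations (rotation i = S[i:]+S[:i]):
  rot[0] = 49957445$
  rot[1] = 9957445$4
  rot[2] = 957445$49
  rot[3] = 57445$499
  rot[4] = 7445$4995
  rot[5] = 445$49957
  rot[6] = 45$499574
  rot[7] = 5$4995744
  rot[8] = $49957445
Sorted (with $ < everything):
  sorted[0] = $49957445  (last char: '5')
  sorted[1] = 445$49957  (last char: '7')
  sorted[2] = 45$499574  (last char: '4')
  sorted[3] = 49957445$  (last char: '$')
  sorted[4] = 5$4995744  (last char: '4')
  sorted[5] = 57445$499  (last char: '9')
  sorted[6] = 7445$4995  (last char: '5')
  sorted[7] = 957445$49  (last char: '9')
  sorted[8] = 9957445$4  (last char: '4')
Last column: 574$49594
Original string S is at sorted index 3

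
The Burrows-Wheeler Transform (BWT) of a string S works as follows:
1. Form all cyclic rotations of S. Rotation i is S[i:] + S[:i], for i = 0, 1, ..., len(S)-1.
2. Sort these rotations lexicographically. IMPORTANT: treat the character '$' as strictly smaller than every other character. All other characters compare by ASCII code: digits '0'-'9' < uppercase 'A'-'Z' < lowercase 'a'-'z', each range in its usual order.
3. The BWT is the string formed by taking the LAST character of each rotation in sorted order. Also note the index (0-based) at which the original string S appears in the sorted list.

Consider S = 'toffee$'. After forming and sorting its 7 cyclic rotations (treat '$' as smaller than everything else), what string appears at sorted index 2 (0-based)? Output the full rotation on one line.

Answer: ee$toff

Derivation:
All 7 rotations (rotation i = S[i:]+S[:i]):
  rot[0] = toffee$
  rot[1] = offee$t
  rot[2] = ffee$to
  rot[3] = fee$tof
  rot[4] = ee$toff
  rot[5] = e$toffe
  rot[6] = $toffee
Sorted (with $ < everything):
  sorted[0] = $toffee
  sorted[1] = e$toffe
  sorted[2] = ee$toff
  sorted[3] = fee$tof
  sorted[4] = ffee$to
  sorted[5] = offee$t
  sorted[6] = toffee$
sorted[2] = ee$toff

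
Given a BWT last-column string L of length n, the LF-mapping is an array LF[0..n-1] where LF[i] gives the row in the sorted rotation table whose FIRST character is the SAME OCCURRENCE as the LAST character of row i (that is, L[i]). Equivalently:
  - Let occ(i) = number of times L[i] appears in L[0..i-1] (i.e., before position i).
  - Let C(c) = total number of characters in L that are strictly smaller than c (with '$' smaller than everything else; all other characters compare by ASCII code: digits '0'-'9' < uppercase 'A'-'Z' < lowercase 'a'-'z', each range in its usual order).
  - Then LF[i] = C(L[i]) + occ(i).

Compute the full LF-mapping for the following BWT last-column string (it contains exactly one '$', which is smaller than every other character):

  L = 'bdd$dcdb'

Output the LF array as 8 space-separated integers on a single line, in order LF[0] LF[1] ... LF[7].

Char counts: '$':1, 'b':2, 'c':1, 'd':4
C (first-col start): C('$')=0, C('b')=1, C('c')=3, C('d')=4
L[0]='b': occ=0, LF[0]=C('b')+0=1+0=1
L[1]='d': occ=0, LF[1]=C('d')+0=4+0=4
L[2]='d': occ=1, LF[2]=C('d')+1=4+1=5
L[3]='$': occ=0, LF[3]=C('$')+0=0+0=0
L[4]='d': occ=2, LF[4]=C('d')+2=4+2=6
L[5]='c': occ=0, LF[5]=C('c')+0=3+0=3
L[6]='d': occ=3, LF[6]=C('d')+3=4+3=7
L[7]='b': occ=1, LF[7]=C('b')+1=1+1=2

Answer: 1 4 5 0 6 3 7 2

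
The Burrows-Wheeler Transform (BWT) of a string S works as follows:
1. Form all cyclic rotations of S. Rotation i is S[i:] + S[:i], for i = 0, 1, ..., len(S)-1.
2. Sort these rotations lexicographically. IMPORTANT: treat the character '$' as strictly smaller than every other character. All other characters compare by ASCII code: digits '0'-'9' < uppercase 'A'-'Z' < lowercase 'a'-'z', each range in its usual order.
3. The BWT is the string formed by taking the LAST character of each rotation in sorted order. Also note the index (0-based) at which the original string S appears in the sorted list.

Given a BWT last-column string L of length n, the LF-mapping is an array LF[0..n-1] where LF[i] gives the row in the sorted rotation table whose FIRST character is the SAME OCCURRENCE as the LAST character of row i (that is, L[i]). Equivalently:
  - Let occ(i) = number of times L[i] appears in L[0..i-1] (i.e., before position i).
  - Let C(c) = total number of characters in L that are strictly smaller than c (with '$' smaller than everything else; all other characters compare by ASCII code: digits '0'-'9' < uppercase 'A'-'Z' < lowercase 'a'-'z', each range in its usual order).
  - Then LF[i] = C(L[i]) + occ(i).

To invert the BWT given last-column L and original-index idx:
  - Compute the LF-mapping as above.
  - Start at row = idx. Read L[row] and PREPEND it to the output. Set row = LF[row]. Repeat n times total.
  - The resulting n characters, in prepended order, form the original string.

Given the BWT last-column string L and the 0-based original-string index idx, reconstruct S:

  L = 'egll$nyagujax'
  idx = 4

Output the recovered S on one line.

Answer: galaxyjungle$

Derivation:
LF mapping: 3 4 7 8 0 9 12 1 5 10 6 2 11
Walk LF starting at row 4, prepending L[row]:
  step 1: row=4, L[4]='$', prepend. Next row=LF[4]=0
  step 2: row=0, L[0]='e', prepend. Next row=LF[0]=3
  step 3: row=3, L[3]='l', prepend. Next row=LF[3]=8
  step 4: row=8, L[8]='g', prepend. Next row=LF[8]=5
  step 5: row=5, L[5]='n', prepend. Next row=LF[5]=9
  step 6: row=9, L[9]='u', prepend. Next row=LF[9]=10
  step 7: row=10, L[10]='j', prepend. Next row=LF[10]=6
  step 8: row=6, L[6]='y', prepend. Next row=LF[6]=12
  step 9: row=12, L[12]='x', prepend. Next row=LF[12]=11
  step 10: row=11, L[11]='a', prepend. Next row=LF[11]=2
  step 11: row=2, L[2]='l', prepend. Next row=LF[2]=7
  step 12: row=7, L[7]='a', prepend. Next row=LF[7]=1
  step 13: row=1, L[1]='g', prepend. Next row=LF[1]=4
Reversed output: galaxyjungle$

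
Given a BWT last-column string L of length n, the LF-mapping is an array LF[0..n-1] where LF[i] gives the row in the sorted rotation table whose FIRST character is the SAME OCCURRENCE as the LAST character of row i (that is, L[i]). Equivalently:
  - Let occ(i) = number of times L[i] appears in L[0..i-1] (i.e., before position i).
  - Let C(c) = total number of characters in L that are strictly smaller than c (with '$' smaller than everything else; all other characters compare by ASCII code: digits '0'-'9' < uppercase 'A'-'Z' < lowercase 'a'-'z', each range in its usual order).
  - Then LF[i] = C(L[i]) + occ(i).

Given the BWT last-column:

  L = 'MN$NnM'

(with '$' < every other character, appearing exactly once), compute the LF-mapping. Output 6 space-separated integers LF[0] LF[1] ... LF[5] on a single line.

Answer: 1 3 0 4 5 2

Derivation:
Char counts: '$':1, 'M':2, 'N':2, 'n':1
C (first-col start): C('$')=0, C('M')=1, C('N')=3, C('n')=5
L[0]='M': occ=0, LF[0]=C('M')+0=1+0=1
L[1]='N': occ=0, LF[1]=C('N')+0=3+0=3
L[2]='$': occ=0, LF[2]=C('$')+0=0+0=0
L[3]='N': occ=1, LF[3]=C('N')+1=3+1=4
L[4]='n': occ=0, LF[4]=C('n')+0=5+0=5
L[5]='M': occ=1, LF[5]=C('M')+1=1+1=2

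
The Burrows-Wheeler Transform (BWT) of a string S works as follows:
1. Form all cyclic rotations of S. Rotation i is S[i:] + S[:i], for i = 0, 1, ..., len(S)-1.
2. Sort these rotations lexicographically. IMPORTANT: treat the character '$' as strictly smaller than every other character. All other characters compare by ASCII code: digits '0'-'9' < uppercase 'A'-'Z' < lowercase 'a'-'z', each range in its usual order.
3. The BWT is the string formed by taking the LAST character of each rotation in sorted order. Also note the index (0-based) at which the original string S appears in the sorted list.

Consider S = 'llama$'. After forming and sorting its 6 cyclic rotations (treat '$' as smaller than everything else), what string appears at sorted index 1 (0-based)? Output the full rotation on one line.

Answer: a$llam

Derivation:
All 6 rotations (rotation i = S[i:]+S[:i]):
  rot[0] = llama$
  rot[1] = lama$l
  rot[2] = ama$ll
  rot[3] = ma$lla
  rot[4] = a$llam
  rot[5] = $llama
Sorted (with $ < everything):
  sorted[0] = $llama
  sorted[1] = a$llam
  sorted[2] = ama$ll
  sorted[3] = lama$l
  sorted[4] = llama$
  sorted[5] = ma$lla
sorted[1] = a$llam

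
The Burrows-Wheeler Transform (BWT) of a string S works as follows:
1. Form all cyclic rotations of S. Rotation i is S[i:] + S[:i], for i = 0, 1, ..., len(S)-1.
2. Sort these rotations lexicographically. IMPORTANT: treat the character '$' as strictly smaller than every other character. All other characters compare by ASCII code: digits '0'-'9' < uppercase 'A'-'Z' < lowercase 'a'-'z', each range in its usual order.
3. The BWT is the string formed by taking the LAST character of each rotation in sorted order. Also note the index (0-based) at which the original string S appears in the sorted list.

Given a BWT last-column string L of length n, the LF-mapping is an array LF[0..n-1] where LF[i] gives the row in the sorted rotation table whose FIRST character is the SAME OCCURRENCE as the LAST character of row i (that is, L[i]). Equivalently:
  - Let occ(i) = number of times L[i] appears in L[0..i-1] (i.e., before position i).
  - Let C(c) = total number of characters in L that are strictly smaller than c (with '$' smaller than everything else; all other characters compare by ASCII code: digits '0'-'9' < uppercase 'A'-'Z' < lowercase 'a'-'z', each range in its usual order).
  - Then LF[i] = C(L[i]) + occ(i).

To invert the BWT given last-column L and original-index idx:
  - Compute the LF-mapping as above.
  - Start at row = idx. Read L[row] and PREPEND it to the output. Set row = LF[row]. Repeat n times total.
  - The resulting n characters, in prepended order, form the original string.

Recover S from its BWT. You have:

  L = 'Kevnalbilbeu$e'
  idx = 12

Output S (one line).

LF mapping: 1 5 13 11 2 9 3 8 10 4 6 12 0 7
Walk LF starting at row 12, prepending L[row]:
  step 1: row=12, L[12]='$', prepend. Next row=LF[12]=0
  step 2: row=0, L[0]='K', prepend. Next row=LF[0]=1
  step 3: row=1, L[1]='e', prepend. Next row=LF[1]=5
  step 4: row=5, L[5]='l', prepend. Next row=LF[5]=9
  step 5: row=9, L[9]='b', prepend. Next row=LF[9]=4
  step 6: row=4, L[4]='a', prepend. Next row=LF[4]=2
  step 7: row=2, L[2]='v', prepend. Next row=LF[2]=13
  step 8: row=13, L[13]='e', prepend. Next row=LF[13]=7
  step 9: row=7, L[7]='i', prepend. Next row=LF[7]=8
  step 10: row=8, L[8]='l', prepend. Next row=LF[8]=10
  step 11: row=10, L[10]='e', prepend. Next row=LF[10]=6
  step 12: row=6, L[6]='b', prepend. Next row=LF[6]=3
  step 13: row=3, L[3]='n', prepend. Next row=LF[3]=11
  step 14: row=11, L[11]='u', prepend. Next row=LF[11]=12
Reversed output: unbelievableK$

Answer: unbelievableK$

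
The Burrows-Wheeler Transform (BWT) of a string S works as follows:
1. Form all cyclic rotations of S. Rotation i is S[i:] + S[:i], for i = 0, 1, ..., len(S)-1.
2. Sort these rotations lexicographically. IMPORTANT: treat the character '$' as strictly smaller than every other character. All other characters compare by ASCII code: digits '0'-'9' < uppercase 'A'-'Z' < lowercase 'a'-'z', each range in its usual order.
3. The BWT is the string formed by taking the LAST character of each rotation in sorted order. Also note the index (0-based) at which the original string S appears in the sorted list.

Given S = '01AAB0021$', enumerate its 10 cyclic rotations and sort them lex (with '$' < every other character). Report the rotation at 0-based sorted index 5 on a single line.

Answer: 1AAB0021$0

Derivation:
All 10 rotations (rotation i = S[i:]+S[:i]):
  rot[0] = 01AAB0021$
  rot[1] = 1AAB0021$0
  rot[2] = AAB0021$01
  rot[3] = AB0021$01A
  rot[4] = B0021$01AA
  rot[5] = 0021$01AAB
  rot[6] = 021$01AAB0
  rot[7] = 21$01AAB00
  rot[8] = 1$01AAB002
  rot[9] = $01AAB0021
Sorted (with $ < everything):
  sorted[0] = $01AAB0021
  sorted[1] = 0021$01AAB
  sorted[2] = 01AAB0021$
  sorted[3] = 021$01AAB0
  sorted[4] = 1$01AAB002
  sorted[5] = 1AAB0021$0
  sorted[6] = 21$01AAB00
  sorted[7] = AAB0021$01
  sorted[8] = AB0021$01A
  sorted[9] = B0021$01AA
sorted[5] = 1AAB0021$0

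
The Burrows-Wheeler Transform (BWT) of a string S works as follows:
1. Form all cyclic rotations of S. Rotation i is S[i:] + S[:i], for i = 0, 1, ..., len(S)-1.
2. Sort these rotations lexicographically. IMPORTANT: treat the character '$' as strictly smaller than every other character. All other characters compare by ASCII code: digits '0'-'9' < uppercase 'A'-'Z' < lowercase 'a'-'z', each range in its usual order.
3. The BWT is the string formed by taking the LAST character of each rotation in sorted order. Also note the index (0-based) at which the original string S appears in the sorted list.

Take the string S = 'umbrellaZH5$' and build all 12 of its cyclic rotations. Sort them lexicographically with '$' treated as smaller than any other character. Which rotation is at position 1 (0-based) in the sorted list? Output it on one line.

Answer: 5$umbrellaZH

Derivation:
All 12 rotations (rotation i = S[i:]+S[:i]):
  rot[0] = umbrellaZH5$
  rot[1] = mbrellaZH5$u
  rot[2] = brellaZH5$um
  rot[3] = rellaZH5$umb
  rot[4] = ellaZH5$umbr
  rot[5] = llaZH5$umbre
  rot[6] = laZH5$umbrel
  rot[7] = aZH5$umbrell
  rot[8] = ZH5$umbrella
  rot[9] = H5$umbrellaZ
  rot[10] = 5$umbrellaZH
  rot[11] = $umbrellaZH5
Sorted (with $ < everything):
  sorted[0] = $umbrellaZH5
  sorted[1] = 5$umbrellaZH
  sorted[2] = H5$umbrellaZ
  sorted[3] = ZH5$umbrella
  sorted[4] = aZH5$umbrell
  sorted[5] = brellaZH5$um
  sorted[6] = ellaZH5$umbr
  sorted[7] = laZH5$umbrel
  sorted[8] = llaZH5$umbre
  sorted[9] = mbrellaZH5$u
  sorted[10] = rellaZH5$umb
  sorted[11] = umbrellaZH5$
sorted[1] = 5$umbrellaZH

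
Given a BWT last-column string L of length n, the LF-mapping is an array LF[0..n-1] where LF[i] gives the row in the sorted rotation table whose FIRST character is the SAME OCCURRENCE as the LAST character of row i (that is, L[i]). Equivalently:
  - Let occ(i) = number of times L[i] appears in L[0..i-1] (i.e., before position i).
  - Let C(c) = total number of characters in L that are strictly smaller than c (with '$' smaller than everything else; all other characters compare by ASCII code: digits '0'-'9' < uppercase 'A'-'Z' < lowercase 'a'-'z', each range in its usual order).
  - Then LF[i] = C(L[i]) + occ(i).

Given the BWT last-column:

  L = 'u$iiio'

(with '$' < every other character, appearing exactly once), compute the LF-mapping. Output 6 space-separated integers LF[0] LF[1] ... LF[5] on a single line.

Char counts: '$':1, 'i':3, 'o':1, 'u':1
C (first-col start): C('$')=0, C('i')=1, C('o')=4, C('u')=5
L[0]='u': occ=0, LF[0]=C('u')+0=5+0=5
L[1]='$': occ=0, LF[1]=C('$')+0=0+0=0
L[2]='i': occ=0, LF[2]=C('i')+0=1+0=1
L[3]='i': occ=1, LF[3]=C('i')+1=1+1=2
L[4]='i': occ=2, LF[4]=C('i')+2=1+2=3
L[5]='o': occ=0, LF[5]=C('o')+0=4+0=4

Answer: 5 0 1 2 3 4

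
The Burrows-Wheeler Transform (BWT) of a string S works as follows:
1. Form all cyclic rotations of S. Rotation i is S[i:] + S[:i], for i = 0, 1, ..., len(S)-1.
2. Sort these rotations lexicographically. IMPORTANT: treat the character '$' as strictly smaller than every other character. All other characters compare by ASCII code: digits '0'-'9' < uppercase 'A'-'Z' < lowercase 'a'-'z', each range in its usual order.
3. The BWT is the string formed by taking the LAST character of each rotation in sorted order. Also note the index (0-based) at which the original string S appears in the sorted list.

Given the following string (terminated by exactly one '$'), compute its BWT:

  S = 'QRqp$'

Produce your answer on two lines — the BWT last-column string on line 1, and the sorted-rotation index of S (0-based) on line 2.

Answer: p$QqR
1

Derivation:
All 5 rotations (rotation i = S[i:]+S[:i]):
  rot[0] = QRqp$
  rot[1] = Rqp$Q
  rot[2] = qp$QR
  rot[3] = p$QRq
  rot[4] = $QRqp
Sorted (with $ < everything):
  sorted[0] = $QRqp  (last char: 'p')
  sorted[1] = QRqp$  (last char: '$')
  sorted[2] = Rqp$Q  (last char: 'Q')
  sorted[3] = p$QRq  (last char: 'q')
  sorted[4] = qp$QR  (last char: 'R')
Last column: p$QqR
Original string S is at sorted index 1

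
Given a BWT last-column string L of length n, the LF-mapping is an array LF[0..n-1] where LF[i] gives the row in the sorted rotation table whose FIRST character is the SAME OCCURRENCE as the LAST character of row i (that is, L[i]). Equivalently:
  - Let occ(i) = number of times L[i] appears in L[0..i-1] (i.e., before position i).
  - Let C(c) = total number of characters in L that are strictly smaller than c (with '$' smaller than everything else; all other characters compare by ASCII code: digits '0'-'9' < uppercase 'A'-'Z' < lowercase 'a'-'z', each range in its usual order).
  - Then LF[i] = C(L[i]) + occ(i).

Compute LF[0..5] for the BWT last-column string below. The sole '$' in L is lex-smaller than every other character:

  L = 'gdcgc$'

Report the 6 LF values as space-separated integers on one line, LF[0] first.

Char counts: '$':1, 'c':2, 'd':1, 'g':2
C (first-col start): C('$')=0, C('c')=1, C('d')=3, C('g')=4
L[0]='g': occ=0, LF[0]=C('g')+0=4+0=4
L[1]='d': occ=0, LF[1]=C('d')+0=3+0=3
L[2]='c': occ=0, LF[2]=C('c')+0=1+0=1
L[3]='g': occ=1, LF[3]=C('g')+1=4+1=5
L[4]='c': occ=1, LF[4]=C('c')+1=1+1=2
L[5]='$': occ=0, LF[5]=C('$')+0=0+0=0

Answer: 4 3 1 5 2 0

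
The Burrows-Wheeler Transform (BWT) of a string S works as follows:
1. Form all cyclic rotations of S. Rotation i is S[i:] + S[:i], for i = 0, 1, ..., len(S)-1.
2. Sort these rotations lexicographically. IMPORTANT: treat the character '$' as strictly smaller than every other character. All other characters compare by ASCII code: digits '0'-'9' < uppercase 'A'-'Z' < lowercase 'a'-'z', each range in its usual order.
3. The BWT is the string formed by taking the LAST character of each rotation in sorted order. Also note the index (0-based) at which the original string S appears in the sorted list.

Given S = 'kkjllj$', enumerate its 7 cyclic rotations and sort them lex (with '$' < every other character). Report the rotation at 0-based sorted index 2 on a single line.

All 7 rotations (rotation i = S[i:]+S[:i]):
  rot[0] = kkjllj$
  rot[1] = kjllj$k
  rot[2] = jllj$kk
  rot[3] = llj$kkj
  rot[4] = lj$kkjl
  rot[5] = j$kkjll
  rot[6] = $kkjllj
Sorted (with $ < everything):
  sorted[0] = $kkjllj
  sorted[1] = j$kkjll
  sorted[2] = jllj$kk
  sorted[3] = kjllj$k
  sorted[4] = kkjllj$
  sorted[5] = lj$kkjl
  sorted[6] = llj$kkj
sorted[2] = jllj$kk

Answer: jllj$kk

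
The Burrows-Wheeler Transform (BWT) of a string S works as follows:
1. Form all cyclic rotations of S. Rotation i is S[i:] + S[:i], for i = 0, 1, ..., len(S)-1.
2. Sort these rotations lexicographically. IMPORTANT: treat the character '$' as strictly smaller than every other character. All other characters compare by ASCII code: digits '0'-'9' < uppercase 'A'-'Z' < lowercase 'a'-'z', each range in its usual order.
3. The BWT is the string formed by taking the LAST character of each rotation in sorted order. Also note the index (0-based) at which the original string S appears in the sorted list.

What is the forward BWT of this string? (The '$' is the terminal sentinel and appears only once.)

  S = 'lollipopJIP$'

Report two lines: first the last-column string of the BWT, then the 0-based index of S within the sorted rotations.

All 12 rotations (rotation i = S[i:]+S[:i]):
  rot[0] = lollipopJIP$
  rot[1] = ollipopJIP$l
  rot[2] = llipopJIP$lo
  rot[3] = lipopJIP$lol
  rot[4] = ipopJIP$loll
  rot[5] = popJIP$lolli
  rot[6] = opJIP$lollip
  rot[7] = pJIP$lollipo
  rot[8] = JIP$lollipop
  rot[9] = IP$lollipopJ
  rot[10] = P$lollipopJI
  rot[11] = $lollipopJIP
Sorted (with $ < everything):
  sorted[0] = $lollipopJIP  (last char: 'P')
  sorted[1] = IP$lollipopJ  (last char: 'J')
  sorted[2] = JIP$lollipop  (last char: 'p')
  sorted[3] = P$lollipopJI  (last char: 'I')
  sorted[4] = ipopJIP$loll  (last char: 'l')
  sorted[5] = lipopJIP$lol  (last char: 'l')
  sorted[6] = llipopJIP$lo  (last char: 'o')
  sorted[7] = lollipopJIP$  (last char: '$')
  sorted[8] = ollipopJIP$l  (last char: 'l')
  sorted[9] = opJIP$lollip  (last char: 'p')
  sorted[10] = pJIP$lollipo  (last char: 'o')
  sorted[11] = popJIP$lolli  (last char: 'i')
Last column: PJpIllo$lpoi
Original string S is at sorted index 7

Answer: PJpIllo$lpoi
7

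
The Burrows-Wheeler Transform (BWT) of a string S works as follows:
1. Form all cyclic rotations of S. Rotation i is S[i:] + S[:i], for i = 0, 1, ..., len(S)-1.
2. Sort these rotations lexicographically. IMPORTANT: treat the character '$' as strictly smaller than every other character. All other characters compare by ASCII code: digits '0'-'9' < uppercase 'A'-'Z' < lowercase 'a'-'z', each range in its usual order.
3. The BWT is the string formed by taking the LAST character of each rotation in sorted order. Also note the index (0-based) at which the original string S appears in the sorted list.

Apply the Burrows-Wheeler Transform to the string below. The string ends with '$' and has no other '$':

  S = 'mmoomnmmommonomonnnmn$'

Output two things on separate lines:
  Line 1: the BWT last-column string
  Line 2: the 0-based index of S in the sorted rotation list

All 22 rotations (rotation i = S[i:]+S[:i]):
  rot[0] = mmoomnmmommonomonnnmn$
  rot[1] = moomnmmommonomonnnmn$m
  rot[2] = oomnmmommonomonnnmn$mm
  rot[3] = omnmmommonomonnnmn$mmo
  rot[4] = mnmmommonomonnnmn$mmoo
  rot[5] = nmmommonomonnnmn$mmoom
  rot[6] = mmommonomonnnmn$mmoomn
  rot[7] = mommonomonnnmn$mmoomnm
  rot[8] = ommonomonnnmn$mmoomnmm
  rot[9] = mmonomonnnmn$mmoomnmmo
  rot[10] = monomonnnmn$mmoomnmmom
  rot[11] = onomonnnmn$mmoomnmmomm
  rot[12] = nomonnnmn$mmoomnmmommo
  rot[13] = omonnnmn$mmoomnmmommon
  rot[14] = monnnmn$mmoomnmmommono
  rot[15] = onnnmn$mmoomnmmommonom
  rot[16] = nnnmn$mmoomnmmommonomo
  rot[17] = nnmn$mmoomnmmommonomon
  rot[18] = nmn$mmoomnmmommonomonn
  rot[19] = mn$mmoomnmmommonomonnn
  rot[20] = n$mmoomnmmommonomonnnm
  rot[21] = $mmoomnmmommonomonnnmn
Sorted (with $ < everything):
  sorted[0] = $mmoomnmmommonomonnnmn  (last char: 'n')
  sorted[1] = mmommonomonnnmn$mmoomn  (last char: 'n')
  sorted[2] = mmonomonnnmn$mmoomnmmo  (last char: 'o')
  sorted[3] = mmoomnmmommonomonnnmn$  (last char: '$')
  sorted[4] = mn$mmoomnmmommonomonnn  (last char: 'n')
  sorted[5] = mnmmommonomonnnmn$mmoo  (last char: 'o')
  sorted[6] = mommonomonnnmn$mmoomnm  (last char: 'm')
  sorted[7] = monnnmn$mmoomnmmommono  (last char: 'o')
  sorted[8] = monomonnnmn$mmoomnmmom  (last char: 'm')
  sorted[9] = moomnmmommonomonnnmn$m  (last char: 'm')
  sorted[10] = n$mmoomnmmommonomonnnm  (last char: 'm')
  sorted[11] = nmmommonomonnnmn$mmoom  (last char: 'm')
  sorted[12] = nmn$mmoomnmmommonomonn  (last char: 'n')
  sorted[13] = nnmn$mmoomnmmommonomon  (last char: 'n')
  sorted[14] = nnnmn$mmoomnmmommonomo  (last char: 'o')
  sorted[15] = nomonnnmn$mmoomnmmommo  (last char: 'o')
  sorted[16] = ommonomonnnmn$mmoomnmm  (last char: 'm')
  sorted[17] = omnmmommonomonnnmn$mmo  (last char: 'o')
  sorted[18] = omonnnmn$mmoomnmmommon  (last char: 'n')
  sorted[19] = onnnmn$mmoomnmmommonom  (last char: 'm')
  sorted[20] = onomonnnmn$mmoomnmmomm  (last char: 'm')
  sorted[21] = oomnmmommonomonnnmn$mm  (last char: 'm')
Last column: nno$nomommmmnnoomonmmm
Original string S is at sorted index 3

Answer: nno$nomommmmnnoomonmmm
3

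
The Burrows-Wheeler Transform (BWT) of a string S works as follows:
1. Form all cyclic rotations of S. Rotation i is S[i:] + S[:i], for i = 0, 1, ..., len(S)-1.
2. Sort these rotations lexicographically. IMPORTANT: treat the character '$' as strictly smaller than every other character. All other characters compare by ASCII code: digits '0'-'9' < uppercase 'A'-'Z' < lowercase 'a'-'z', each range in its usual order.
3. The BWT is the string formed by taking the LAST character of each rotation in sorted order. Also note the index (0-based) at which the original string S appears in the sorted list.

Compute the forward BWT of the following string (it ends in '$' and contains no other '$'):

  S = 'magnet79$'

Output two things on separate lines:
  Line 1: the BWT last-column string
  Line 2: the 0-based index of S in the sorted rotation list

Answer: 9t7mna$ge
6

Derivation:
All 9 rotations (rotation i = S[i:]+S[:i]):
  rot[0] = magnet79$
  rot[1] = agnet79$m
  rot[2] = gnet79$ma
  rot[3] = net79$mag
  rot[4] = et79$magn
  rot[5] = t79$magne
  rot[6] = 79$magnet
  rot[7] = 9$magnet7
  rot[8] = $magnet79
Sorted (with $ < everything):
  sorted[0] = $magnet79  (last char: '9')
  sorted[1] = 79$magnet  (last char: 't')
  sorted[2] = 9$magnet7  (last char: '7')
  sorted[3] = agnet79$m  (last char: 'm')
  sorted[4] = et79$magn  (last char: 'n')
  sorted[5] = gnet79$ma  (last char: 'a')
  sorted[6] = magnet79$  (last char: '$')
  sorted[7] = net79$mag  (last char: 'g')
  sorted[8] = t79$magne  (last char: 'e')
Last column: 9t7mna$ge
Original string S is at sorted index 6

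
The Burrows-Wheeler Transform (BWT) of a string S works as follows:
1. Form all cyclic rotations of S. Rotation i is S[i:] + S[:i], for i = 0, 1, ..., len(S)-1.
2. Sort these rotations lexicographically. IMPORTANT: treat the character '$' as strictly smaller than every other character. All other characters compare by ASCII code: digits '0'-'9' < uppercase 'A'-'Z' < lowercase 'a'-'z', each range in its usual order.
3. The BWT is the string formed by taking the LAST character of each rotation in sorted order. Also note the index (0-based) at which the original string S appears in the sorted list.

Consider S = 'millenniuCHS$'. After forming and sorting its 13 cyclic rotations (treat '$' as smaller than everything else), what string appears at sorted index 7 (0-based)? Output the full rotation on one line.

Answer: lenniuCHS$mil

Derivation:
All 13 rotations (rotation i = S[i:]+S[:i]):
  rot[0] = millenniuCHS$
  rot[1] = illenniuCHS$m
  rot[2] = llenniuCHS$mi
  rot[3] = lenniuCHS$mil
  rot[4] = enniuCHS$mill
  rot[5] = nniuCHS$mille
  rot[6] = niuCHS$millen
  rot[7] = iuCHS$millenn
  rot[8] = uCHS$millenni
  rot[9] = CHS$millenniu
  rot[10] = HS$millenniuC
  rot[11] = S$millenniuCH
  rot[12] = $millenniuCHS
Sorted (with $ < everything):
  sorted[0] = $millenniuCHS
  sorted[1] = CHS$millenniu
  sorted[2] = HS$millenniuC
  sorted[3] = S$millenniuCH
  sorted[4] = enniuCHS$mill
  sorted[5] = illenniuCHS$m
  sorted[6] = iuCHS$millenn
  sorted[7] = lenniuCHS$mil
  sorted[8] = llenniuCHS$mi
  sorted[9] = millenniuCHS$
  sorted[10] = niuCHS$millen
  sorted[11] = nniuCHS$mille
  sorted[12] = uCHS$millenni
sorted[7] = lenniuCHS$mil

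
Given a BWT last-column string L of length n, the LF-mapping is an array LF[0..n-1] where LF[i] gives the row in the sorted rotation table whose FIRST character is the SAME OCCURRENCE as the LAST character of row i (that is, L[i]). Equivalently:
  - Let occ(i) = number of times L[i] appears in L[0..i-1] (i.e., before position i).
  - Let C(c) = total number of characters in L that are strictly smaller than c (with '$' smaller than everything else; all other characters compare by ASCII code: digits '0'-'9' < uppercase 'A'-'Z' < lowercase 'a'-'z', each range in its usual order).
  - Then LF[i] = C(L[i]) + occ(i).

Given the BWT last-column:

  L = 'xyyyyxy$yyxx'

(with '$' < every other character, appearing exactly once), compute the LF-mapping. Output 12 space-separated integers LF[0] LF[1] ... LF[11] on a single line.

Answer: 1 5 6 7 8 2 9 0 10 11 3 4

Derivation:
Char counts: '$':1, 'x':4, 'y':7
C (first-col start): C('$')=0, C('x')=1, C('y')=5
L[0]='x': occ=0, LF[0]=C('x')+0=1+0=1
L[1]='y': occ=0, LF[1]=C('y')+0=5+0=5
L[2]='y': occ=1, LF[2]=C('y')+1=5+1=6
L[3]='y': occ=2, LF[3]=C('y')+2=5+2=7
L[4]='y': occ=3, LF[4]=C('y')+3=5+3=8
L[5]='x': occ=1, LF[5]=C('x')+1=1+1=2
L[6]='y': occ=4, LF[6]=C('y')+4=5+4=9
L[7]='$': occ=0, LF[7]=C('$')+0=0+0=0
L[8]='y': occ=5, LF[8]=C('y')+5=5+5=10
L[9]='y': occ=6, LF[9]=C('y')+6=5+6=11
L[10]='x': occ=2, LF[10]=C('x')+2=1+2=3
L[11]='x': occ=3, LF[11]=C('x')+3=1+3=4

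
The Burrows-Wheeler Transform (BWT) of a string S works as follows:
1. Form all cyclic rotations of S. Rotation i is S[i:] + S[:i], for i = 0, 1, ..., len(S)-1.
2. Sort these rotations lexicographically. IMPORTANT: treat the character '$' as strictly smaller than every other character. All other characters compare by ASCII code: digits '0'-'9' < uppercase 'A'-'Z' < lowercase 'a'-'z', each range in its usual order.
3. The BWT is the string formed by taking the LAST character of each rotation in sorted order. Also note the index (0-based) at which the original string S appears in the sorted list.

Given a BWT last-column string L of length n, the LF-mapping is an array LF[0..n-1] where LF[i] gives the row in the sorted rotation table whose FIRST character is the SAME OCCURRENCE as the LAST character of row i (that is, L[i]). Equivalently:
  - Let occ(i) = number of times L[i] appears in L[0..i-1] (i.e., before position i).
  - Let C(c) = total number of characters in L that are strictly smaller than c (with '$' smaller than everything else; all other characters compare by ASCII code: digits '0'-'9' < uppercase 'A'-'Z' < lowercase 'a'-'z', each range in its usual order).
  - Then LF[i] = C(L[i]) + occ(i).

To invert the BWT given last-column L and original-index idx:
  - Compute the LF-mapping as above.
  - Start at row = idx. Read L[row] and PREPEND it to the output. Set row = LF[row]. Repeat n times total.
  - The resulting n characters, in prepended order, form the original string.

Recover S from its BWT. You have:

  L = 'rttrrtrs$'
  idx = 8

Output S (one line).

Answer: tstrrrtr$

Derivation:
LF mapping: 1 6 7 2 3 8 4 5 0
Walk LF starting at row 8, prepending L[row]:
  step 1: row=8, L[8]='$', prepend. Next row=LF[8]=0
  step 2: row=0, L[0]='r', prepend. Next row=LF[0]=1
  step 3: row=1, L[1]='t', prepend. Next row=LF[1]=6
  step 4: row=6, L[6]='r', prepend. Next row=LF[6]=4
  step 5: row=4, L[4]='r', prepend. Next row=LF[4]=3
  step 6: row=3, L[3]='r', prepend. Next row=LF[3]=2
  step 7: row=2, L[2]='t', prepend. Next row=LF[2]=7
  step 8: row=7, L[7]='s', prepend. Next row=LF[7]=5
  step 9: row=5, L[5]='t', prepend. Next row=LF[5]=8
Reversed output: tstrrrtr$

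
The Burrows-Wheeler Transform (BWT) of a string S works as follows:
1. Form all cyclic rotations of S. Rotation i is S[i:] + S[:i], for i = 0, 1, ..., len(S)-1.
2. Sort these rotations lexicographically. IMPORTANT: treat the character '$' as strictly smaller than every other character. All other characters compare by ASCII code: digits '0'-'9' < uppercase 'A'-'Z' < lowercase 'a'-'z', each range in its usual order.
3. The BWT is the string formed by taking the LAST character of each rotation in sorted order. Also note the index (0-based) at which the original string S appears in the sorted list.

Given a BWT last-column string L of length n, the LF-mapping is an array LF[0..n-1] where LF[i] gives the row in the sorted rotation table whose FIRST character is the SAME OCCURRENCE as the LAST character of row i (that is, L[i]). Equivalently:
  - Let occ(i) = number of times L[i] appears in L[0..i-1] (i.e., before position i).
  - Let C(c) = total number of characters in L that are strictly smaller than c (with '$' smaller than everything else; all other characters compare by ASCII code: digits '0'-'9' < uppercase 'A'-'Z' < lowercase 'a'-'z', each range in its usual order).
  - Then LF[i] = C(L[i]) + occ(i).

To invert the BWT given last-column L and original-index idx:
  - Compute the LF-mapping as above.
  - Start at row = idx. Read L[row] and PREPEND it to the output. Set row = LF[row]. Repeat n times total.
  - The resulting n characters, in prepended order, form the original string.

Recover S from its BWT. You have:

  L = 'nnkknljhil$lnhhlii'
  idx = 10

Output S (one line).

LF mapping: 14 15 8 9 16 10 7 1 4 11 0 12 17 2 3 13 5 6
Walk LF starting at row 10, prepending L[row]:
  step 1: row=10, L[10]='$', prepend. Next row=LF[10]=0
  step 2: row=0, L[0]='n', prepend. Next row=LF[0]=14
  step 3: row=14, L[14]='h', prepend. Next row=LF[14]=3
  step 4: row=3, L[3]='k', prepend. Next row=LF[3]=9
  step 5: row=9, L[9]='l', prepend. Next row=LF[9]=11
  step 6: row=11, L[11]='l', prepend. Next row=LF[11]=12
  step 7: row=12, L[12]='n', prepend. Next row=LF[12]=17
  step 8: row=17, L[17]='i', prepend. Next row=LF[17]=6
  step 9: row=6, L[6]='j', prepend. Next row=LF[6]=7
  step 10: row=7, L[7]='h', prepend. Next row=LF[7]=1
  step 11: row=1, L[1]='n', prepend. Next row=LF[1]=15
  step 12: row=15, L[15]='l', prepend. Next row=LF[15]=13
  step 13: row=13, L[13]='h', prepend. Next row=LF[13]=2
  step 14: row=2, L[2]='k', prepend. Next row=LF[2]=8
  step 15: row=8, L[8]='i', prepend. Next row=LF[8]=4
  step 16: row=4, L[4]='n', prepend. Next row=LF[4]=16
  step 17: row=16, L[16]='i', prepend. Next row=LF[16]=5
  step 18: row=5, L[5]='l', prepend. Next row=LF[5]=10
Reversed output: linikhlnhjinllkhn$

Answer: linikhlnhjinllkhn$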